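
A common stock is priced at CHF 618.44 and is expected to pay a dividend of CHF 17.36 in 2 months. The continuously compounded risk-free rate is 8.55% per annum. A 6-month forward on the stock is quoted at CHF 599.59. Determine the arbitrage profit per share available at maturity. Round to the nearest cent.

CHF 28.00 per share

PV(dividends) I = 17.36·e^(−0.0855·2/12) = 17.1144
Fair forward F* = (S − I)·e^(rT) = (618.44 − 17.1144)·e^0.042750 = 601.3256 × 1.043677 = 627.5897
Market CHF 599.59 < fair 627.5897: forward underpriced → reverse cash-and-carry (short the stock, invest proceeds at r, pay the dividends, go long the forward).
Profit at T = |F_mkt − F*| = |599.59 − 627.5897| = CHF 28.00 per share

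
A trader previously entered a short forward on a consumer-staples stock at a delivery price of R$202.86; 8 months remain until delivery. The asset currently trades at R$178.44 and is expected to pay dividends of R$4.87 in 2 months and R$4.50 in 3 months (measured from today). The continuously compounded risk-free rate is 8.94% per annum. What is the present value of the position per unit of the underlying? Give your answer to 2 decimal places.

PV(remaining dividends) I = 4.87·e^(−0.0894·2/12) + 4.50·e^(−0.0894·3/12) = 9.1985
Current forward F = (S − I)·e^(rT) = (178.44 − 9.1985)·e^(0.0894·8/12) = 169.2415 × 1.061412 = 179.6350
Value (long) = (F − K)·e^(−rT) = (179.6350 − 202.86) × 0.942141 = -21.8812
Short position value = −(long value) = R$21.88

R$21.88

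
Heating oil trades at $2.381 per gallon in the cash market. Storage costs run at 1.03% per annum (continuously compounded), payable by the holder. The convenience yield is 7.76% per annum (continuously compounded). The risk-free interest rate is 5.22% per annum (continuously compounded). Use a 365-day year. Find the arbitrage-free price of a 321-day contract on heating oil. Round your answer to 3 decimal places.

Net carry = r + u − y = 0.0522 + 0.0103 − 0.0776 = -0.0151
F = S·e^((r+u−y)T) = 2.381 · e^(-0.0151 × 321/365) = 2.381 · e^-0.013280
= 2.381 × 0.986808 = $2.350 per gallon

$2.350 per gallon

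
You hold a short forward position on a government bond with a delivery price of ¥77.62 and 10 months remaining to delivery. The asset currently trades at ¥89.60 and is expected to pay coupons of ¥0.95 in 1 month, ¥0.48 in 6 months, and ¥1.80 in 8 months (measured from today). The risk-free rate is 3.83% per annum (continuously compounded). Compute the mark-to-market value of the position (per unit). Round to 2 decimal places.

PV(remaining coupons) I = 0.95·e^(−0.0383·1/12) + 0.48·e^(−0.0383·6/12) + 1.80·e^(−0.0383·8/12) = 3.1725
Current forward F = (S − I)·e^(rT) = (89.60 − 3.1725)·e^(0.0383·10/12) = 86.4275 × 1.032431 = 89.2304
Value (long) = (F − K)·e^(−rT) = (89.2304 − 77.62) × 0.968587 = 11.2457
Short position value = −(long value) = -¥11.25

-¥11.25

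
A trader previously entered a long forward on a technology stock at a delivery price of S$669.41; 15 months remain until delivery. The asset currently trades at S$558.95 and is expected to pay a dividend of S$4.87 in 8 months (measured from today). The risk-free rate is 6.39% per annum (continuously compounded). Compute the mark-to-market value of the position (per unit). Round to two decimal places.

PV(remaining dividends) I = 4.87·e^(−0.0639·8/12) = 4.6669
Current forward F = (S − I)·e^(rT) = (558.95 − 4.6669)·e^(0.0639·15/12) = 554.2831 × 1.083152 = 600.3728
Value (long) = (F − K)·e^(−rT) = (600.3728 − 669.41) × 0.923232 = -63.7374
Value = -S$63.74

-S$63.74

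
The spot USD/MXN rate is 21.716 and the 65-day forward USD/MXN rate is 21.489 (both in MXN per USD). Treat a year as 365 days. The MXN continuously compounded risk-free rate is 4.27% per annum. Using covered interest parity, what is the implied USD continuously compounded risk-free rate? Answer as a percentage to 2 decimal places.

10.17%

F = S·e^((r_MXN − r_USD)T) ⇒ r_USD = r_MXN − ln(F/S)/T
ln(21.489/21.716) = -0.010508; /(65/365) = -0.059006
r_USD = 0.0427 + 0.059006 = 0.101706
r_USD = 10.17%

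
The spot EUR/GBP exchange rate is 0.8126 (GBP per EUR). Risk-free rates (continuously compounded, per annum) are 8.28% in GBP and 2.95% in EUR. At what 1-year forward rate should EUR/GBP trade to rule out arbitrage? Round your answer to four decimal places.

F = S·e^((r_GBP − r_EUR)T) = 0.8126 · e^((0.0828 − 0.0295) × 1)
= 0.8126 · e^0.053300 = 0.8126 × 1.054746
F = 0.8571 GBP per EUR

0.8571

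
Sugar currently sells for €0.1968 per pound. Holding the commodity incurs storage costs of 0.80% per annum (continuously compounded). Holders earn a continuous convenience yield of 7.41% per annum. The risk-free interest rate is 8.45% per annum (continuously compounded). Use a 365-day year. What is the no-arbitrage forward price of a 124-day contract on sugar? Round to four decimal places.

Net carry = r + u − y = 0.0845 + 0.0080 − 0.0741 = 0.0184
F = S·e^((r+u−y)T) = 0.1968 · e^(0.0184 × 124/365) = 0.1968 · e^0.006251
= 0.1968 × 1.006271 = €0.1980 per pound

€0.1980 per pound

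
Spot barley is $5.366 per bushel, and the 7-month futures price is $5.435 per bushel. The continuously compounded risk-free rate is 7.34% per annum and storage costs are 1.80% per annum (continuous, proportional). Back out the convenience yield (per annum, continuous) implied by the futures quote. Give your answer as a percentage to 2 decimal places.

F = S·e^((r+u−y)T) ⇒ (r+u−y) = ln(F/S)/T
ln(5.435/5.366) = 0.012777; /T ⇒ 0.021903
y = r + u − ln(F/S)/T = 0.0734 + 0.0180 − 0.021903 = 0.069497
y = 6.95%

6.95%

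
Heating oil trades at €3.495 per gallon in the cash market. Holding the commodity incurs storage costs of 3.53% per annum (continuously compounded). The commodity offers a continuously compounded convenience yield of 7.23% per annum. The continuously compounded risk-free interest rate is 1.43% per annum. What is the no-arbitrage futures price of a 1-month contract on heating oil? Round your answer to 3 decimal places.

Net carry = r + u − y = 0.0143 + 0.0353 − 0.0723 = -0.0227
F = S·e^((r+u−y)T) = 3.495 · e^(-0.0227 × 1/12) = 3.495 · e^-0.001892
= 3.495 × 0.998110 = €3.488 per gallon

€3.488 per gallon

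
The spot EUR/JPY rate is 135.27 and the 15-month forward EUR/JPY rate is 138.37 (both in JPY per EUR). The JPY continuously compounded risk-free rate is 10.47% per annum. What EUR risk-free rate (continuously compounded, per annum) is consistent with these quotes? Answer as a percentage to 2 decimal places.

F = S·e^((r_JPY − r_EUR)T) ⇒ r_EUR = r_JPY − ln(F/S)/T
ln(138.37/135.27) = 0.022658; /(15/12) = 0.018126
r_EUR = 0.1047 − 0.018126 = 0.086574
r_EUR = 8.66%

8.66%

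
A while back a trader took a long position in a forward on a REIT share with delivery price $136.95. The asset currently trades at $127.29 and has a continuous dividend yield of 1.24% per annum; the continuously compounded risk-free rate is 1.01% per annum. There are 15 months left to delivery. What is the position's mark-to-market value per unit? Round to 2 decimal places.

Current fair forward for the remaining 15 months: F = S·e^((r − q)·T), (r − q) = 0.0101 − 0.0124 = -0.0023
F = 127.29 · e^(-0.0023 × 15/12) = 127.29 × 0.997129 = 126.9246
Value of long forward = (F − K)·e^(−rT) = (126.9246 − 136.95) · e^(−0.0101·15/12)
= -10.0254 × 0.987454 = -9.90

-$9.90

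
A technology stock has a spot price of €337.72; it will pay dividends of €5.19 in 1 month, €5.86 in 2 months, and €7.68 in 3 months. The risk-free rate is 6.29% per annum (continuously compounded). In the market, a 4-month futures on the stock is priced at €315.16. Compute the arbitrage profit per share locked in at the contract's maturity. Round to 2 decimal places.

€10.80 per share

PV(dividends) I = 5.19·e^(−0.0629·1/12) + 5.86·e^(−0.0629·2/12) + 7.68·e^(−0.0629·3/12) = 18.5219
Fair futures F* = (S − I)·e^(rT) = (337.72 − 18.5219)·e^0.020967 = 319.1981 × 1.021188 = 325.9613
Market €315.16 < fair 325.9613: forward underpriced → reverse cash-and-carry (short the stock, invest proceeds at r, pay the dividends, go long the forward).
Profit at T = |F_mkt − F*| = |315.16 − 325.9613| = €10.80 per share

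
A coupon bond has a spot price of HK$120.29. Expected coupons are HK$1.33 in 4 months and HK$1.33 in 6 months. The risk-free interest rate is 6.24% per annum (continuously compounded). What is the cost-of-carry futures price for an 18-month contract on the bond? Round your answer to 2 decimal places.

PV(coupons) I = 1.33·e^(−0.0624·4/12) + 1.33·e^(−0.0624·6/12)
I = 1.3026 + 1.2891 = 2.5917
F = (S − I)·e^(rT) = (120.29 − 2.5917) · e^(0.0624·18/12)
= 117.6983 · e^0.093600 = 117.6983 × 1.098120 = HK$129.25

HK$129.25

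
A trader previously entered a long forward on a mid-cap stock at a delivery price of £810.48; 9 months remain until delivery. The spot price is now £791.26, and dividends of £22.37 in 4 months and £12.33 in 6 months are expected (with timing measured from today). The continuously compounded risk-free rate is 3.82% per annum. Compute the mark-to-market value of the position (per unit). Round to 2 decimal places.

PV(remaining dividends) I = 22.37·e^(−0.0382·4/12) + 12.33·e^(−0.0382·6/12) = 34.1837
Current forward F = (S − I)·e^(rT) = (791.26 − 34.1837)·e^(0.0382·9/12) = 757.0763 × 1.029064 = 779.0800
Value (long) = (F − K)·e^(−rT) = (779.0800 − 810.48) × 0.971757 = -30.5132
Value = -£30.51

-£30.51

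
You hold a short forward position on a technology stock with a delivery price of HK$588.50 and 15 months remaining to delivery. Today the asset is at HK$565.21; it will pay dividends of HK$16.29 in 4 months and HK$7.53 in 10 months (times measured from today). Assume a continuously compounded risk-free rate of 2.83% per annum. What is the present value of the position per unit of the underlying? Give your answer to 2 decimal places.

PV(remaining dividends) I = 16.29·e^(−0.0283·4/12) + 7.53·e^(−0.0283·10/12) = 23.4915
Current forward F = (S − I)·e^(rT) = (565.21 − 23.4915)·e^(0.0283·15/12) = 541.7185 × 1.036008 = 561.2247
Value (long) = (F − K)·e^(−rT) = (561.2247 − 588.50) × 0.965243 = -26.3273
Short position value = −(long value) = HK$26.33

HK$26.33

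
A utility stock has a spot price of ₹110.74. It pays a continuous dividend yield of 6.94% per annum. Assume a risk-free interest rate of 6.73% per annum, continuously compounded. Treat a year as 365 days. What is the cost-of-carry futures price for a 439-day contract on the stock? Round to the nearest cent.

F = S·e^((r − q)T) = 110.74 · e^((0.0673 − 0.0694) × 439/365)
= 110.74 · e^-0.002526 = 110.74 × 0.997477
F = ₹110.46

₹110.46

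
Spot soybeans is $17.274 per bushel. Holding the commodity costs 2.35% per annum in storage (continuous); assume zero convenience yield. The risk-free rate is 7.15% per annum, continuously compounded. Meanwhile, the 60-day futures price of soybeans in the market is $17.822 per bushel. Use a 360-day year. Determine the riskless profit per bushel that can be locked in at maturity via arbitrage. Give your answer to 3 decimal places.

$0.272 per bushel

Fair futures: F* = S·e^(carry·T), with carry = (r + u) = 0.0715 + 0.0235 = 0.0950
F* = 17.274 · e^(0.0950 × 60/360) = 17.274 · e^0.015833 = 17.274 × 1.015959 = $17.5497
Market $17.822 > fair $17.5497: forward overpriced → cash-and-carry (buy spot, short the forward).
At maturity, profit = |F_mkt − F*| = |17.822 − 17.5497| = $0.272 per bushel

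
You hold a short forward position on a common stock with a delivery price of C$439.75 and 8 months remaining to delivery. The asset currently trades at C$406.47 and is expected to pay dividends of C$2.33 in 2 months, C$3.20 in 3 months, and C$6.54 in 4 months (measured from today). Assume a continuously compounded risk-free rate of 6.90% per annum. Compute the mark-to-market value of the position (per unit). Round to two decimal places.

C$25.35

PV(remaining dividends) I = 2.33·e^(−0.0690·2/12) + 3.20·e^(−0.0690·3/12) + 6.54·e^(−0.0690·4/12) = 11.8399
Current forward F = (S − I)·e^(rT) = (406.47 − 11.8399)·e^(0.0690·8/12) = 394.6301 × 1.047074 = 413.2069
Value (long) = (F − K)·e^(−rT) = (413.2069 − 439.75) × 0.955042 = -25.3498
Short position value = −(long value) = C$25.35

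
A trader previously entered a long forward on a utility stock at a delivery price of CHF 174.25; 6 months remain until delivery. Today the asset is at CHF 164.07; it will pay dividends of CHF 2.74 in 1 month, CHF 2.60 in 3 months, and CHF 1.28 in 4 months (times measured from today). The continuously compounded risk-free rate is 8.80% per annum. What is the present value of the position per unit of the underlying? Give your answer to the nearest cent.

-CHF 9.19

PV(remaining dividends) I = 2.74·e^(−0.0880·1/12) + 2.60·e^(−0.0880·3/12) + 1.28·e^(−0.0880·4/12) = 6.5064
Current forward F = (S − I)·e^(rT) = (164.07 − 6.5064)·e^(0.0880·6/12) = 157.5636 × 1.044982 = 164.6511
Value (long) = (F − K)·e^(−rT) = (164.6511 − 174.25) × 0.956954 = -9.1857
Value = -CHF 9.19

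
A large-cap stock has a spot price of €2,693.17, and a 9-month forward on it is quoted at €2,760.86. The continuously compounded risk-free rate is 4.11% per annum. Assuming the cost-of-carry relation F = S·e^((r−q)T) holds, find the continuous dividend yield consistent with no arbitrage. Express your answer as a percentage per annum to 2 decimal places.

0.80%

From F = S·e^((r−q)T): (r − q) = ln(F/S)/T
ln(2760.86/2693.17) = ln(1.025134) = 0.024823
(r − q) = 0.024823 / (9/12) = 0.033097
q = r − ln(F/S)/T = 0.0411 − 0.033097 = 0.008003
q = 0.80%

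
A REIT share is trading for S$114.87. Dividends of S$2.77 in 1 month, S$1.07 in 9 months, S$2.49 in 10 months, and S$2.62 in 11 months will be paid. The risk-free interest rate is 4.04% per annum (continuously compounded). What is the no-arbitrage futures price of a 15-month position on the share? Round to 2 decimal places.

S$111.64

PV(dividends) I = 2.77·e^(−0.0404·1/12) + 1.07·e^(−0.0404·9/12) + 2.49·e^(−0.0404·10/12) + 2.62·e^(−0.0404·11/12)
I = 2.7607 + 1.0381 + 2.4076 + 2.5247 = 8.7311
F = (S − I)·e^(rT) = (114.87 − 8.7311) · e^(0.0404·15/12)
= 106.1389 · e^0.050500 = 106.1389 × 1.051797 = S$111.64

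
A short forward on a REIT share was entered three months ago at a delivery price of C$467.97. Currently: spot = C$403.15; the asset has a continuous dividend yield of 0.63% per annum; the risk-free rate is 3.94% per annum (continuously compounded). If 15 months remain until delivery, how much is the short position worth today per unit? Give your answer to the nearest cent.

Current fair forward for the remaining 15 months: F = S·e^((r − q)·T), (r − q) = 0.0394 − 0.0063 = 0.0331
F = 403.15 · e^(0.0331 × 15/12) = 403.15 × 1.042243 = 420.1803
Value of long forward = (F − K)·e^(−rT) = (420.1803 − 467.97) · e^(−0.0394·15/12)
= -47.7897 × 0.951943 = -45.49
Short position value = −(long value) = C$45.49

C$45.49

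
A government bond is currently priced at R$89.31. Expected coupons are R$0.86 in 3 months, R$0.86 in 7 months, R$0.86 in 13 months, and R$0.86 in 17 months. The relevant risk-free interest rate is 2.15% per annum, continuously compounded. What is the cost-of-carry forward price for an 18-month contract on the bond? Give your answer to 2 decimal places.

R$88.75

PV(coupons) I = 0.86·e^(−0.0215·3/12) + 0.86·e^(−0.0215·7/12) + 0.86·e^(−0.0215·13/12) + 0.86·e^(−0.0215·17/12)
I = 0.8554 + 0.8493 + 0.8402 + 0.8342 = 3.3791
F = (S − I)·e^(rT) = (89.31 − 3.3791) · e^(0.0215·18/12)
= 85.9309 · e^0.032250 = 85.9309 × 1.032776 = R$88.75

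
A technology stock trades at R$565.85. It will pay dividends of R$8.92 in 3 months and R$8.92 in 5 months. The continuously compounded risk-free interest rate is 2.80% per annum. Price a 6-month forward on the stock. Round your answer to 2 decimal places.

R$555.90

PV(dividends) I = 8.92·e^(−0.0280·3/12) + 8.92·e^(−0.0280·5/12)
I = 8.8578 + 8.8165 = 17.6743
F = (S − I)·e^(rT) = (565.85 − 17.6743) · e^(0.0280·6/12)
= 548.1757 · e^0.014000 = 548.1757 × 1.014098 = R$555.90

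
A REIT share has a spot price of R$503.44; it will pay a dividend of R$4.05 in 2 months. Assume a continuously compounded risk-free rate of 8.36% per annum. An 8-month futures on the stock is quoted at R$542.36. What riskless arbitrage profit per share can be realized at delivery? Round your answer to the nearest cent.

PV(dividends) I = 4.05·e^(−0.0836·2/12) = 3.9940
Fair futures F* = (S − I)·e^(rT) = (503.44 − 3.9940)·e^0.055733 = 499.4460 × 1.057315 = 528.0717
Market R$542.36 > fair 528.0717: forward overpriced → cash-and-carry (borrow at r, buy the stock and collect the dividends, short the forward).
Profit at T = |F_mkt − F*| = |542.36 − 528.0717| = R$14.29 per share

R$14.29 per share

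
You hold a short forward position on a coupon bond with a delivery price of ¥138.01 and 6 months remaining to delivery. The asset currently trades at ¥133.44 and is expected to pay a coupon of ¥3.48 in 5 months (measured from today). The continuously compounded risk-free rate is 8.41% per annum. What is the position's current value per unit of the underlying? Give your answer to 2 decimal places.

PV(remaining coupons) I = 3.48·e^(−0.0841·5/12) = 3.3602
Current forward F = (S − I)·e^(rT) = (133.44 − 3.3602)·e^(0.0841·6/12) = 130.0798 × 1.042947 = 135.6663
Value (long) = (F − K)·e^(−rT) = (135.6663 − 138.01) × 0.958822 = -2.2472
Short position value = −(long value) = ¥2.25

¥2.25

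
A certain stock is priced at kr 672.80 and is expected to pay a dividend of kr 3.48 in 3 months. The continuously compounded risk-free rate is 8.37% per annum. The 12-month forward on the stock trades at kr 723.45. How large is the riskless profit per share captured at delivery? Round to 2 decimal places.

kr 4.38 per share

PV(dividends) I = 3.48·e^(−0.0837·3/12) = 3.4079
Fair forward F* = (S − I)·e^(rT) = (672.80 − 3.4079)·e^0.083700 = 669.3921 × 1.087303 = 727.8320
Market kr 723.45 < fair 727.8320: forward underpriced → reverse cash-and-carry (short the stock, invest proceeds at r, pay the dividends, go long the forward).
Profit at T = |F_mkt − F*| = |723.45 − 727.8320| = kr 4.38 per share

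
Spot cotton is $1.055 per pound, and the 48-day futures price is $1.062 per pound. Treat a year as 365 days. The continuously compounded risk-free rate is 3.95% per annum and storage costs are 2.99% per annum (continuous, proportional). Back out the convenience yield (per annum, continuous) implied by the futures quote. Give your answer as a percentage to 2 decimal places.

1.91%

F = S·e^((r+u−y)T) ⇒ (r+u−y) = ln(F/S)/T
ln(1.062/1.055) = 0.006613; /T ⇒ 0.050286
y = r + u − ln(F/S)/T = 0.0395 + 0.0299 − 0.050286 = 0.019114
y = 1.91%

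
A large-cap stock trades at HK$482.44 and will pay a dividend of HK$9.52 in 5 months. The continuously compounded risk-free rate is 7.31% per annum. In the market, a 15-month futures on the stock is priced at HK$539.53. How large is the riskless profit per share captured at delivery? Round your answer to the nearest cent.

PV(dividends) I = 9.52·e^(−0.0731·5/12) = 9.2344
Fair futures F* = (S − I)·e^(rT) = (482.44 − 9.2344)·e^0.091375 = 473.2056 × 1.095680 = 518.4819
Market HK$539.53 > fair 518.4819: forward overpriced → cash-and-carry (borrow at r, buy the stock and collect the dividends, short the forward).
Profit at T = |F_mkt − F*| = |539.53 − 518.4819| = HK$21.05 per share

HK$21.05 per share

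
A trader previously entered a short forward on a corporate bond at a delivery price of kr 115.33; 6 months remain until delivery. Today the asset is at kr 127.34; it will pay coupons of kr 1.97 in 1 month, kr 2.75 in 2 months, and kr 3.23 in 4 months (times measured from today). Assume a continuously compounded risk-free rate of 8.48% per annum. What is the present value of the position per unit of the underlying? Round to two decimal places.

-kr 8.99

PV(remaining coupons) I = 1.97·e^(−0.0848·1/12) + 2.75·e^(−0.0848·2/12) + 3.23·e^(−0.0848·4/12) = 7.8075
Current forward F = (S − I)·e^(rT) = (127.34 − 7.8075)·e^(0.0848·6/12) = 119.5325 × 1.043312 = 124.7097
Value (long) = (F − K)·e^(−rT) = (124.7097 − 115.33) × 0.958486 = 8.9903
Short position value = −(long value) = -kr 8.99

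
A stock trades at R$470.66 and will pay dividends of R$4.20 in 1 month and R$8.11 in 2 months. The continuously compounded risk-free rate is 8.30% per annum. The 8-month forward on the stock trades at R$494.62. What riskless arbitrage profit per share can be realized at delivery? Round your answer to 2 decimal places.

R$10.04 per share

PV(dividends) I = 4.20·e^(−0.0830·1/12) + 8.11·e^(−0.0830·2/12) = 12.1696
Fair forward F* = (S − I)·e^(rT) = (470.66 − 12.1696)·e^0.055333 = 458.4904 × 1.056893 = 484.5753
Market R$494.62 > fair 484.5753: forward overpriced → cash-and-carry (borrow at r, buy the stock and collect the dividends, short the forward).
Profit at T = |F_mkt − F*| = |494.62 − 484.5753| = R$10.04 per share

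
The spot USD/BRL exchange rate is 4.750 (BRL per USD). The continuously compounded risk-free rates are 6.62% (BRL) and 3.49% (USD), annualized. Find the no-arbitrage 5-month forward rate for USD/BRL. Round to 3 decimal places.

F = S·e^((r_BRL − r_USD)T) = 4.750 · e^((0.0662 − 0.0349) × 5/12)
= 4.750 · e^0.013042 = 4.750 × 1.013127
F = 4.812 BRL per USD

4.812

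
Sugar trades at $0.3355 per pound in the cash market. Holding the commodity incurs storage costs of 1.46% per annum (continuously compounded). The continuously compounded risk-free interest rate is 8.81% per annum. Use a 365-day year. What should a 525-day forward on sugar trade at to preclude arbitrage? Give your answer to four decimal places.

Net carry = r + u − y = 0.0881 + 0.0146 − 0.0000 = 0.1027
F = S·e^((r+u−y)T) = 0.3355 · e^(0.1027 × 525/365) = 0.3355 · e^0.147719
= 0.3355 × 1.159187 = $0.3889 per pound

$0.3889 per pound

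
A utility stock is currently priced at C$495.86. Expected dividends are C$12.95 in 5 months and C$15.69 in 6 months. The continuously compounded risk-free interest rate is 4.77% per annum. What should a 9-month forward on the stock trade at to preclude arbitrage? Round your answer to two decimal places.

C$484.88

PV(dividends) I = 12.95·e^(−0.0477·5/12) + 15.69·e^(−0.0477·6/12)
I = 12.6952 + 15.3202 = 28.0154
F = (S − I)·e^(rT) = (495.86 − 28.0154) · e^(0.0477·9/12)
= 467.8446 · e^0.035775 = 467.8446 × 1.036423 = C$484.88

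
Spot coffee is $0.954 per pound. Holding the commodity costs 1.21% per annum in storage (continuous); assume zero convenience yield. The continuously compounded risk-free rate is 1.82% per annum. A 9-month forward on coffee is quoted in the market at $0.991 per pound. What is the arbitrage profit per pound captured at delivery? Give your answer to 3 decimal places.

Fair forward: F* = S·e^(carry·T), with carry = (r + u) = 0.0182 + 0.0121 = 0.0303
F* = 0.954 · e^(0.0303 × 9/12) = 0.954 · e^0.022725 = 0.954 × 1.022985 = $0.9759
Market $0.991 > fair $0.9759: forward overpriced → cash-and-carry (buy spot, short the forward).
At maturity, profit = |F_mkt − F*| = |0.991 − 0.9759| = $0.015 per pound

$0.015 per pound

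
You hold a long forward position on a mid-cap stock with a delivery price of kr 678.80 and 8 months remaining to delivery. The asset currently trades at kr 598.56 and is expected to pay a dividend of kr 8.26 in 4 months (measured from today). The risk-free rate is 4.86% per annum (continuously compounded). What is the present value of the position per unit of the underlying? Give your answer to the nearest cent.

PV(remaining dividends) I = 8.26·e^(−0.0486·4/12) = 8.1273
Current forward F = (S − I)·e^(rT) = (598.56 − 8.1273)·e^(0.0486·8/12) = 590.4327 × 1.032931 = 609.8762
Value (long) = (F − K)·e^(−rT) = (609.8762 − 678.80) × 0.968119 = -66.7264
Value = -kr 66.73

-kr 66.73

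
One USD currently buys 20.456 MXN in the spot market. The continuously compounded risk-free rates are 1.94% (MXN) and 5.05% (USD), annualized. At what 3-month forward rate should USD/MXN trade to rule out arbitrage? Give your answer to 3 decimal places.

F = S·e^((r_MXN − r_USD)T) = 20.456 · e^((0.0194 − 0.0505) × 3/12)
= 20.456 · e^-0.007775 = 20.456 × 0.992255
F = 20.298 MXN per USD

20.298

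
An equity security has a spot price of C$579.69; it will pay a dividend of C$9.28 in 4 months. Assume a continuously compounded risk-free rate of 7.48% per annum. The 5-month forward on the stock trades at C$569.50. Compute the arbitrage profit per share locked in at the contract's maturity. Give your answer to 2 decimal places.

C$19.20 per share

PV(dividends) I = 9.28·e^(−0.0748·4/12) = 9.0515
Fair forward F* = (S − I)·e^(rT) = (579.69 − 9.0515)·e^0.031167 = 570.6385 × 1.031658 = 588.7038
Market C$569.50 < fair 588.7038: forward underpriced → reverse cash-and-carry (short the stock, invest proceeds at r, pay the dividends, go long the forward).
Profit at T = |F_mkt − F*| = |569.50 − 588.7038| = C$19.20 per share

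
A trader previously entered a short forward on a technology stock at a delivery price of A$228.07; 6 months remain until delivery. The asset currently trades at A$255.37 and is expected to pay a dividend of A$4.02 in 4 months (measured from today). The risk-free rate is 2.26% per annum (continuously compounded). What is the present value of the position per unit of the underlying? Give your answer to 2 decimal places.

PV(remaining dividends) I = 4.02·e^(−0.0226·4/12) = 3.9898
Current forward F = (S − I)·e^(rT) = (255.37 − 3.9898)·e^(0.0226·6/12) = 251.3802 × 1.011364 = 254.2369
Value (long) = (F − K)·e^(−rT) = (254.2369 − 228.07) × 0.988764 = 25.8729
Short position value = −(long value) = -A$25.87

-A$25.87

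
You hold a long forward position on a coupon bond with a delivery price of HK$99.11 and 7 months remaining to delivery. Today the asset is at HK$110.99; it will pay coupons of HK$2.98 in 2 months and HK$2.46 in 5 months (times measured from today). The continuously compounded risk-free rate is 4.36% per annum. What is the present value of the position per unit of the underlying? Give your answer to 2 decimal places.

PV(remaining coupons) I = 2.98·e^(−0.0436·2/12) + 2.46·e^(−0.0436·5/12) = 5.3741
Current forward F = (S − I)·e^(rT) = (110.99 − 5.3741)·e^(0.0436·7/12) = 105.6159 × 1.025760 = 108.3366
Value (long) = (F − K)·e^(−rT) = (108.3366 − 99.11) × 0.974887 = 8.9949
Value = HK$8.99

HK$8.99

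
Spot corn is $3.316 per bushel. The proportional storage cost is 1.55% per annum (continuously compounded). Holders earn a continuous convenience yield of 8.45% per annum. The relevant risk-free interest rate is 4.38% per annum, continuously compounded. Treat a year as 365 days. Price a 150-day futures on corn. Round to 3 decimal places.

$3.282 per bushel

Net carry = r + u − y = 0.0438 + 0.0155 − 0.0845 = -0.0252
F = S·e^((r+u−y)T) = 3.316 · e^(-0.0252 × 150/365) = 3.316 · e^-0.010356
= 3.316 × 0.989697 = $3.282 per bushel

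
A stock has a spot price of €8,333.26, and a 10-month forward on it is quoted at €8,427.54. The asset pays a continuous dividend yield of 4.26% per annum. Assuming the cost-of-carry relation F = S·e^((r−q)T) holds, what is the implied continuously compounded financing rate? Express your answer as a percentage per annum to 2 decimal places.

5.61%

From F = S·e^((r−q)T): (r − q) = ln(F/S)/T
ln(8427.54/8333.26) = ln(1.011314) = 0.011250
(r − q) = 0.011250 / (10/12) = 0.013500
r = ln(F/S)/T + q = 0.013500 + 0.0426 = 0.056100
r = 5.61%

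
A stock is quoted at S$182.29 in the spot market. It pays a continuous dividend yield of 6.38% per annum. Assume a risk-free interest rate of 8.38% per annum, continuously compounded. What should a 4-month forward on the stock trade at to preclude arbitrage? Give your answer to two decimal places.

S$183.51

F = S·e^((r − q)T) = 182.29 · e^((0.0838 − 0.0638) × 4/12)
= 182.29 · e^0.006667 = 182.29 × 1.006689
F = S$183.51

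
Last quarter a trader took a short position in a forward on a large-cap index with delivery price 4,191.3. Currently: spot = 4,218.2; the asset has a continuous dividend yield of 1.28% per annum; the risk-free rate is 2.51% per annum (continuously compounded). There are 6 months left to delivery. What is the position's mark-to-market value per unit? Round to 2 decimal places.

-52.26

Current fair forward for the remaining 6 months: F = S·e^((r − q)·T), (r − q) = 0.0251 − 0.0128 = 0.0123
F = 4218.2 · e^(0.0123 × 6/12) = 4218.2 × 1.00616895 = 4244.2219
Value of long forward = (F − K)·e^(−rT) = (4244.2219 − 4191.3) · e^(−0.0251·6/12)
= 52.9219 × 0.98752842 = 52.26
Short position value = −(long value) = -52.26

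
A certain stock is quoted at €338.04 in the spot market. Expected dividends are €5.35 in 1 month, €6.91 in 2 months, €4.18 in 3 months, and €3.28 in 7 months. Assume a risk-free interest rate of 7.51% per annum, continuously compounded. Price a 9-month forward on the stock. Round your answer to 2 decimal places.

€337.12

PV(dividends) I = 5.35·e^(−0.0751·1/12) + 6.91·e^(−0.0751·2/12) + 4.18·e^(−0.0751·3/12) + 3.28·e^(−0.0751·7/12)
I = 5.3166 + 6.8240 + 4.1023 + 3.1394 = 19.3823
F = (S − I)·e^(rT) = (338.04 − 19.3823) · e^(0.0751·9/12)
= 318.6577 · e^0.056325 = 318.6577 × 1.057941 = €337.12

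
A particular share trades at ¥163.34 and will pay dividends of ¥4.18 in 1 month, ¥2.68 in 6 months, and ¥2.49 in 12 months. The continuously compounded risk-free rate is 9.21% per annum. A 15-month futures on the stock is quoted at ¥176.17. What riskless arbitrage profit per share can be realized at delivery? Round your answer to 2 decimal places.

¥2.97 per share

PV(dividends) I = 4.18·e^(−0.0921·1/12) + 2.68·e^(−0.0921·6/12) + 2.49·e^(−0.0921·12/12) = 8.9783
Fair futures F* = (S − I)·e^(rT) = (163.34 − 8.9783)·e^0.115125 = 154.3617 × 1.122014 = 173.1960
Market ¥176.17 > fair 173.1960: forward overpriced → cash-and-carry (borrow at r, buy the stock and collect the dividends, short the forward).
Profit at T = |F_mkt − F*| = |176.17 − 173.1960| = ¥2.97 per share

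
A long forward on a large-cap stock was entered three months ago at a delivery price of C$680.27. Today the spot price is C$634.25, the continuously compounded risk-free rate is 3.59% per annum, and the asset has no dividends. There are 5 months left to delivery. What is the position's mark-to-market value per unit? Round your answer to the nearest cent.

Current fair forward for the remaining 5 months: F = S·e^(r·T), r = 0.0359
F = 634.25 · e^(0.0359 × 5/12) = 634.25 × 1.015071 = 643.8088
Value of long forward = (F − K)·e^(−rT) = (643.8088 − 680.27) · e^(−0.0359·5/12)
= -36.4612 × 0.985153 = -35.92

-C$35.92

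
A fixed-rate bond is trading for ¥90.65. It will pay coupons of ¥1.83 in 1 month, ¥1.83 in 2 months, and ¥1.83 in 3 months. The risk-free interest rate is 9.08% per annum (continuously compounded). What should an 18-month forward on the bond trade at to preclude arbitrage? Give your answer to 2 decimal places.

PV(coupons) I = 1.83·e^(−0.0908·1/12) + 1.83·e^(−0.0908·2/12) + 1.83·e^(−0.0908·3/12)
I = 1.8162 + 1.8025 + 1.7889 = 5.4076
F = (S − I)·e^(rT) = (90.65 − 5.4076) · e^(0.0908·18/12)
= 85.2424 · e^0.136200 = 85.2424 × 1.145911 = ¥97.68

¥97.68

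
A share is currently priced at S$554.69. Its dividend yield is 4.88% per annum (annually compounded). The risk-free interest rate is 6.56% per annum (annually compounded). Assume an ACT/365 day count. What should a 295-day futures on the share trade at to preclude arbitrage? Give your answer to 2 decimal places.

S$561.86

F = S · (1+r)^T / (1+q)^T
= 554.69 × 1.052694 / 1.039260 = 554.69 × 1.012927
F = S$561.86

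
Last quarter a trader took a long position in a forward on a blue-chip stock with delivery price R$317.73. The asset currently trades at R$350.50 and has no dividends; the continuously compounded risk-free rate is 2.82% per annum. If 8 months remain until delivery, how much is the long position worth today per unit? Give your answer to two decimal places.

R$38.69

Current fair forward for the remaining 8 months: F = S·e^(r·T), r = 0.0282
F = 350.50 · e^(0.0282 × 8/12) = 350.50 × 1.018978 = 357.1518
Value of long forward = (F − K)·e^(−rT) = (357.1518 − 317.73) · e^(−0.0282·8/12)
= 39.4218 × 0.981376 = 38.69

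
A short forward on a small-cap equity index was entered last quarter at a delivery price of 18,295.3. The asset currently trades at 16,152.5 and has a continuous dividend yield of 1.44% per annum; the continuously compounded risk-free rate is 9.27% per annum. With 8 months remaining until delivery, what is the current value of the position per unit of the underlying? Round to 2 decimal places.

1200.70

Current fair forward for the remaining 8 months: F = S·e^((r − q)·T), (r − q) = 0.0927 − 0.0144 = 0.0783
F = 16152.5 · e^(0.0783 × 8/12) = 16152.5 × 1.05358644 = 17018.0550
Value of long forward = (F − K)·e^(−rT) = (17018.0550 − 18295.3) · e^(−0.0927·8/12)
= -1277.2450 × 0.94007088 = -1200.70
Short position value = −(long value) = 1200.70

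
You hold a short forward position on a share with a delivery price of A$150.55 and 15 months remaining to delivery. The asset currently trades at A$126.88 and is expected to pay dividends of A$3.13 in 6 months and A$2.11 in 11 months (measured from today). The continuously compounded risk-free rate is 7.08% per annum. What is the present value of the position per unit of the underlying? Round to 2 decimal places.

PV(remaining dividends) I = 3.13·e^(−0.0708·6/12) + 2.11·e^(−0.0708·11/12) = 4.9985
Current forward F = (S − I)·e^(rT) = (126.88 − 4.9985)·e^(0.0708·15/12) = 121.8815 × 1.092534 = 133.1597
Value (long) = (F − K)·e^(−rT) = (133.1597 − 150.55) × 0.915303 = -15.9174
Short position value = −(long value) = A$15.92

A$15.92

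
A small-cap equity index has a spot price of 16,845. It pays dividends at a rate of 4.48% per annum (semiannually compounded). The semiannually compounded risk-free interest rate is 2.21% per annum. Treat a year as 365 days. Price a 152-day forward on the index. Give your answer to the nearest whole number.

16,689

F = S · (1+r/2)^(2T) / (1+q/2)^(2T)
= 16845 × 1.009195 / 1.018622 = 16845 × 0.990745
F = 16,689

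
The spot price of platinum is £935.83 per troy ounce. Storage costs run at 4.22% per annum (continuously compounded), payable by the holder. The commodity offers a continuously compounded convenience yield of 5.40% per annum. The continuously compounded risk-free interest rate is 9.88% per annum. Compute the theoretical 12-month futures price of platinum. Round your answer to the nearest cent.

£1,020.89 per troy ounce

Net carry = r + u − y = 0.0988 + 0.0422 − 0.0540 = 0.0870
F = S·e^((r+u−y)T) = 935.83 · e^(0.0870 × 12/12) = 935.83 · e^0.087000
= 935.83 × 1.090897 = £1,020.89 per troy ounce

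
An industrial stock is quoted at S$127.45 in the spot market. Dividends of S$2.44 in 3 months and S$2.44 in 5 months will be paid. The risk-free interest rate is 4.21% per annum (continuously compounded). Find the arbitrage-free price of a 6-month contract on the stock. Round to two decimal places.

S$125.25

PV(dividends) I = 2.44·e^(−0.0421·3/12) + 2.44·e^(−0.0421·5/12)
I = 2.4145 + 2.3976 = 4.8121
F = (S − I)·e^(rT) = (127.45 − 4.8121) · e^(0.0421·6/12)
= 122.6379 · e^0.021050 = 122.6379 × 1.021273 = S$125.25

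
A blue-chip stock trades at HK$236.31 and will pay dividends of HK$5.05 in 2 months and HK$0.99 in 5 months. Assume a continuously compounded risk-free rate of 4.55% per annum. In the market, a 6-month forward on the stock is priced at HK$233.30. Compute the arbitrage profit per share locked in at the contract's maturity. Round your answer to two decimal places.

PV(dividends) I = 5.05·e^(−0.0455·2/12) + 0.99·e^(−0.0455·5/12) = 5.9833
Fair forward F* = (S − I)·e^(rT) = (236.31 − 5.9833)·e^0.022750 = 230.3267 × 1.023011 = 235.6267
Market HK$233.30 < fair 235.6267: forward underpriced → reverse cash-and-carry (short the stock, invest proceeds at r, pay the dividends, go long the forward).
Profit at T = |F_mkt − F*| = |233.30 − 235.6267| = HK$2.33 per share

HK$2.33 per share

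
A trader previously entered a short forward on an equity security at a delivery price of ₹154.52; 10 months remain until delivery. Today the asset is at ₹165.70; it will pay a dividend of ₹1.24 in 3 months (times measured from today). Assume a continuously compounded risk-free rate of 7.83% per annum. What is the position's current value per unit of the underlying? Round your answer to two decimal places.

-₹19.72

PV(remaining dividends) I = 1.24·e^(−0.0783·3/12) = 1.2160
Current forward F = (S − I)·e^(rT) = (165.70 − 1.2160)·e^(0.0783·10/12) = 164.4840 × 1.067426 = 175.5745
Value (long) = (F − K)·e^(−rT) = (175.5745 − 154.52) × 0.936833 = 19.7246
Short position value = −(long value) = -₹19.72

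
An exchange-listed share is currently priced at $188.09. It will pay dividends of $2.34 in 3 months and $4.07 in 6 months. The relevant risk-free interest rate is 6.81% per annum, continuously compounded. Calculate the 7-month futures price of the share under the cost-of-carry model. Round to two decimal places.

$189.23

PV(dividends) I = 2.34·e^(−0.0681·3/12) + 4.07·e^(−0.0681·6/12)
I = 2.3005 + 3.9337 = 6.2342
F = (S − I)·e^(rT) = (188.09 − 6.2342) · e^(0.0681·7/12)
= 181.8558 · e^0.039725 = 181.8558 × 1.040525 = $189.23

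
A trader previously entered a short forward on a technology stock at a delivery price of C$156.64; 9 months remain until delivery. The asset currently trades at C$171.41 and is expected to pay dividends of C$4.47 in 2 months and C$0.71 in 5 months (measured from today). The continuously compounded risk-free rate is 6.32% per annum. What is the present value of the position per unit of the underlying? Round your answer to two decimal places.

-C$16.91

PV(remaining dividends) I = 4.47·e^(−0.0632·2/12) + 0.71·e^(−0.0632·5/12) = 5.1147
Current forward F = (S − I)·e^(rT) = (171.41 − 5.1147)·e^(0.0632·9/12) = 166.2953 × 1.048541 = 174.3674
Value (long) = (F − K)·e^(−rT) = (174.3674 − 156.64) × 0.953706 = 16.9067
Short position value = −(long value) = -C$16.91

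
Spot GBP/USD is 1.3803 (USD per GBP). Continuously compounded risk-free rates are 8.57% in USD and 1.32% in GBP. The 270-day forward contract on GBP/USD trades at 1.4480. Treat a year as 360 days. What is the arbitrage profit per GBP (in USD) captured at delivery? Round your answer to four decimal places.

Fair forward: F* = S·e^(carry·T), with carry = (r_USD − r_GBP) = 0.0857 − 0.0132 = 0.0725
F* = 1.3803 · e^(0.0725 × 270/360) = 1.3803 · e^0.054375 = 1.3803 × 1.055880 = 1.4574
Market 1.4480 < fair 1.4574: forward underpriced → reverse cash-and-carry (short spot, go long the forward).
At maturity, profit = |F_mkt − F*| = |1.4480 − 1.4574| = 0.0094 per GBP (in USD)

0.0094 per GBP (in USD)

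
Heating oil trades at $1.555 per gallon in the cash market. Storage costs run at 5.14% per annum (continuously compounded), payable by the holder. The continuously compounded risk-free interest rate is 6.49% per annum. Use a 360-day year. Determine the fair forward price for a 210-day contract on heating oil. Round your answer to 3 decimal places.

Net carry = r + u − y = 0.0649 + 0.0514 − 0.0000 = 0.1163
F = S·e^((r+u−y)T) = 1.555 · e^(0.1163 × 210/360) = 1.555 · e^0.067842
= 1.555 × 1.070196 = $1.664 per gallon

$1.664 per gallon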